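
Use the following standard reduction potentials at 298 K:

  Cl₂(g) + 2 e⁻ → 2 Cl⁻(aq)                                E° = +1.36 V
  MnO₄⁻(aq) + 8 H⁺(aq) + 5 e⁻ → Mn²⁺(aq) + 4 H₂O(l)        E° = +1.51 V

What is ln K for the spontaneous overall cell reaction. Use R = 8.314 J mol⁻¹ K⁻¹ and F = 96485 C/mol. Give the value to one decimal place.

58.4

Cathode: MnO₄⁻/Mn²⁺; anode: Cl₂/Cl⁻. E°cell = (+1.51) − (+1.36) = +0.15 V, with n = 10.
ΔG° = −nFE° = −RT ln K, so ln K = nFE°/(RT) = (10)(96485)(+0.15) / ((8.314)(298)) = 58.415.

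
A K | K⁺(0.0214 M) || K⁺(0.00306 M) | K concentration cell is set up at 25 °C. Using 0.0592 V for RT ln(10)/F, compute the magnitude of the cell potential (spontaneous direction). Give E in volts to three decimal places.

+0.050 V

For a concentration cell E°cell = 0. The 0.0214 M side is the cathode (reduction is favoured where [K⁺] is higher).
With n = 1, E = −(0.0592/1) log([K⁺]ₐₙ/[K⁺]꜀ₐₜ) = −(0.0592/1) log(0.00306/0.0214) = −(0.0592/1)(-0.845) = +0.050 V.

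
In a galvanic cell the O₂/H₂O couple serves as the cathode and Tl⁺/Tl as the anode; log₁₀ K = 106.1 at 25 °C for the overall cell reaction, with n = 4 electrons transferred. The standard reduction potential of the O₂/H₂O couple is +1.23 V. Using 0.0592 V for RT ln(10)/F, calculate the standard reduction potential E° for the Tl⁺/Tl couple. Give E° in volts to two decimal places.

E°cell = (0.0592/n)·log K = (0.0592/4)(106.1) = +1.570 V.
Since O₂/H₂O is the cathode and Tl⁺/Tl the anode, E°cell = E°(O₂/H₂O) − E°(Tl⁺/Tl).
So E°(Tl⁺/Tl) = E°(O₂/H₂O) − E°cell = (+1.23) − (+1.570) = -0.34 V.

-0.34 V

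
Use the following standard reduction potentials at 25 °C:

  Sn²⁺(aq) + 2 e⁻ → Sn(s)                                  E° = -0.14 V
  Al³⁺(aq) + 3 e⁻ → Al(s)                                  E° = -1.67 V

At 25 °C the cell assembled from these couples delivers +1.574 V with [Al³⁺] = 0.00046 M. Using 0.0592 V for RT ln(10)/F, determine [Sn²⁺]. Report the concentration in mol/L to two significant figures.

0.18 M

Sn²⁺/Sn is the cathode, Al³⁺/Al the anode: E°cell = +1.53 V, n = 6.
Overall reaction: 3 Sn²⁺(aq) + 2 Al(s) → 3 Sn(s) + 2 Al³⁺(aq); Q = [Al³⁺]^2/[Sn²⁺]^3.
From E = E° − (0.0592/n) log Q: log Q = (E° − E)·n/0.0592 = (+1.53 − (+1.574))·6/0.0592 = -4.4595.
So 3·log[Sn²⁺] = 2·log(0.00046) − log Q = -6.6745 − (-4.4595) = -2.2150; log[Sn²⁺] = -2.2150 / 3 = -0.7383; [Sn²⁺] = 10^(-0.7383) ≈ 0.18 M.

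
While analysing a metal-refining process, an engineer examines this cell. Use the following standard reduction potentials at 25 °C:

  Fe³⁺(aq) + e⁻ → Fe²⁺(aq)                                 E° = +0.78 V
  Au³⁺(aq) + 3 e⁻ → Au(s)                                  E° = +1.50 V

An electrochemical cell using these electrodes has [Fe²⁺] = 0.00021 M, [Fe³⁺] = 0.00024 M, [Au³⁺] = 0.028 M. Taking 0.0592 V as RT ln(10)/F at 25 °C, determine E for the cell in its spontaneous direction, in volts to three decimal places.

Au³⁺/Au is the cathode (higher E°), Fe³⁺/Fe²⁺ the anode: E°cell = +1.50 − (+0.78) = +0.72 V, n = 3.
Overall: Au³⁺(aq) + 3 Fe²⁺(aq) → Au(s) + 3 Fe³⁺(aq)
Q = [Fe³⁺]^3 / ([Au³⁺]·[Fe²⁺]^3); log Q = 1.727.
E = E° − (0.0592/n) log Q = +0.72 − (0.0592/3)(1.727) = +0.686 V.

+0.686 V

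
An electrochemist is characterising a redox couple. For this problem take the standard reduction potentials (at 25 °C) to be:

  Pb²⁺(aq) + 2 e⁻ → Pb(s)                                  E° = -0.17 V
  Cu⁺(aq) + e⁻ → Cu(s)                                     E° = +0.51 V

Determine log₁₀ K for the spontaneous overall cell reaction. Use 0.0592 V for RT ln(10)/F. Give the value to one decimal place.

Cathode: Cu⁺/Cu; anode: Pb²⁺/Pb. E°cell = +0.68 V, n = 2.
log K = nE°cell / 0.0592 = (2)(+0.68) / 0.0592 = 23.0.

23.0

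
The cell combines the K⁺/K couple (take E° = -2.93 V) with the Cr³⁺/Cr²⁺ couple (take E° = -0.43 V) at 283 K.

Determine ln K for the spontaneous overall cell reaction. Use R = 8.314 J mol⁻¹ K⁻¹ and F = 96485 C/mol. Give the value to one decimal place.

Cathode: Cr³⁺/Cr²⁺; anode: K⁺/K. E°cell = (-0.43) − (-2.93) = +2.50 V, with n = 1.
ΔG° = −nFE° = −RT ln K, so ln K = nFE°/(RT) = (1)(96485)(+2.50) / ((8.314)(283)) = 102.519.

102.5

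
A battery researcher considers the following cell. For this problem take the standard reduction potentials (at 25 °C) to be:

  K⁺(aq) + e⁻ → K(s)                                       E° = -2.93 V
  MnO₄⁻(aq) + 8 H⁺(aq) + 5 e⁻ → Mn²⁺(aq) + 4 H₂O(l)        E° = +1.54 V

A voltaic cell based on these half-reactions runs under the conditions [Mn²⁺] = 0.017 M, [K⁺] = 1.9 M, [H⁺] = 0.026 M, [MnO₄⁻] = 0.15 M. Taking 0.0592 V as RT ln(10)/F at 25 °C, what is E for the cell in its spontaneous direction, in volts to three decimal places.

MnO₄⁻/Mn²⁺ is the cathode (higher E°), K⁺/K the anode: E°cell = +1.54 − (-2.93) = +4.47 V, n = 5.
Overall: MnO₄⁻(aq) + 8 H⁺(aq) + 5 K(s) → Mn²⁺(aq) + 4 H₂O(l) + 5 K⁺(aq)
Q = [Mn²⁺]·[K⁺]^5 / ([MnO₄⁻]·[H⁺]^8); log Q = 13.128.
E = E° − (0.0592/n) log Q = +4.47 − (0.0592/5)(13.128) = +4.315 V.

+4.315 V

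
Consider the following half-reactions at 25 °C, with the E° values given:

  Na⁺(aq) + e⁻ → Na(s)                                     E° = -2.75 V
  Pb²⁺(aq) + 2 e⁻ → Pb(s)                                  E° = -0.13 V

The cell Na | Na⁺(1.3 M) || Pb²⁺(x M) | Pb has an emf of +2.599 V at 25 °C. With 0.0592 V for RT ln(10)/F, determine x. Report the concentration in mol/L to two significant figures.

0.33 M

Pb²⁺/Pb is the cathode, Na⁺/Na the anode: E°cell = +2.62 V, n = 2.
Overall reaction: Pb²⁺(aq) + 2 Na(s) → Pb(s) + 2 Na⁺(aq); Q = [Na⁺]^2/[Pb²⁺]^1.
From E = E° − (0.0592/n) log Q: log Q = (E° − E)·n/0.0592 = (+2.62 − (+2.599))·2/0.0592 = 0.7095.
So 1·log[Pb²⁺] = 2·log(1.3) − log Q = 0.2279 − (0.7095) = -0.4816; [Pb²⁺] = 10^(-0.4816) ≈ 0.33 M.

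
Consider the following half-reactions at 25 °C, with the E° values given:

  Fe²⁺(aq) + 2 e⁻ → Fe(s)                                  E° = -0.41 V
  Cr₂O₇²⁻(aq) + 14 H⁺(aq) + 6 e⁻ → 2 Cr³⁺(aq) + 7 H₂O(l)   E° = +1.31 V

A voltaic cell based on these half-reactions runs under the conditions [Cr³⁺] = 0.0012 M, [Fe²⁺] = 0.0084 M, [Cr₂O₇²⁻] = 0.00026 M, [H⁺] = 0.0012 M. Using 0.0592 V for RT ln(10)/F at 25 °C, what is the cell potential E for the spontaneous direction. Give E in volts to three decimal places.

+1.400 V

Cr₂O₇²⁻/Cr³⁺ is the cathode (higher E°), Fe²⁺/Fe the anode: E°cell = +1.31 − (-0.41) = +1.72 V, n = 6.
Overall: Cr₂O₇²⁻(aq) + 14 H⁺(aq) + 3 Fe(s) → 2 Cr³⁺(aq) + 7 H₂O(l) + 3 Fe²⁺(aq)
Q = [Cr³⁺]^2·[Fe²⁺]^3 / ([Cr₂O₇²⁻]·[H⁺]^14); log Q = 32.408.
E = E° − (0.0592/n) log Q = +1.72 − (0.0592/6)(32.408) = +1.400 V.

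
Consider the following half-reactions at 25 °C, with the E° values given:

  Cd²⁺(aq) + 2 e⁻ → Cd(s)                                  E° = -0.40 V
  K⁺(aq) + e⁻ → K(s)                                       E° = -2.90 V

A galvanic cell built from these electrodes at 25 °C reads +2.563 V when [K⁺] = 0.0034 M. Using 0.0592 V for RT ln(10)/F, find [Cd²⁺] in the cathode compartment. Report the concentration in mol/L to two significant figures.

0.0016 M

Cd²⁺/Cd is the cathode, K⁺/K the anode: E°cell = +2.50 V, n = 2.
Overall reaction: Cd²⁺(aq) + 2 K(s) → Cd(s) + 2 K⁺(aq); Q = [K⁺]^2/[Cd²⁺]^1.
From E = E° − (0.0592/n) log Q: log Q = (E° − E)·n/0.0592 = (+2.50 − (+2.563))·2/0.0592 = -2.1284.
So 1·log[Cd²⁺] = 2·log(0.0034) − log Q = -4.9370 − (-2.1284) = -2.8086; [Cd²⁺] = 10^(-2.8086) ≈ 0.0016 M.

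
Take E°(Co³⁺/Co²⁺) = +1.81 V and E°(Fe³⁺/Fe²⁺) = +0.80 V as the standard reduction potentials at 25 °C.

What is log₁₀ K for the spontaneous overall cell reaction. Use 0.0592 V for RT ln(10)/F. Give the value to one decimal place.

17.1

Cathode: Co³⁺/Co²⁺; anode: Fe³⁺/Fe²⁺. E°cell = +1.01 V, n = 1.
log K = nE°cell / 0.0592 = (1)(+1.01) / 0.0592 = 17.1.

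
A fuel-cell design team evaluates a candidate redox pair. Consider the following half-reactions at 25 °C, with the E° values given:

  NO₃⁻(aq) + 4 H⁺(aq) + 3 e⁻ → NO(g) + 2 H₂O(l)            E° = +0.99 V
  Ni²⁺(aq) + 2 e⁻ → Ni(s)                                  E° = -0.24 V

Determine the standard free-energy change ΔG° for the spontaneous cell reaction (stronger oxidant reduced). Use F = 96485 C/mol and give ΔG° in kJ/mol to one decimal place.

NO₃⁻/NO (E° = +0.99 V) is the cathode; Ni²⁺/Ni (E° = -0.24 V) is the anode, so E°cell = +1.23 V.
Balancing electrons gives n = 6 (lcm of 3 and 2).
ΔG° = −nFE° = −(6)(96485)(+1.23) = -712,059 J = -712.1 kJ/mol.

-712.1 kJ/mol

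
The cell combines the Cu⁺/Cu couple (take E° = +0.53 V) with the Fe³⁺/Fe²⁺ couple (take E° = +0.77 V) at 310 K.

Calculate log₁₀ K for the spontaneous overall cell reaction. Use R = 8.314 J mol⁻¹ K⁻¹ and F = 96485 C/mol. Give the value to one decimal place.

Cathode: Fe³⁺/Fe²⁺; anode: Cu⁺/Cu. E°cell = (+0.77) − (+0.53) = +0.24 V, with n = 1.
ΔG° = −nFE° = −RT ln K, so ln K = nFE°/(RT) = (1)(96485)(+0.24) / ((8.314)(310)) = 8.985.
log₁₀ K = 8.985 / ln 10 = 3.9.

3.9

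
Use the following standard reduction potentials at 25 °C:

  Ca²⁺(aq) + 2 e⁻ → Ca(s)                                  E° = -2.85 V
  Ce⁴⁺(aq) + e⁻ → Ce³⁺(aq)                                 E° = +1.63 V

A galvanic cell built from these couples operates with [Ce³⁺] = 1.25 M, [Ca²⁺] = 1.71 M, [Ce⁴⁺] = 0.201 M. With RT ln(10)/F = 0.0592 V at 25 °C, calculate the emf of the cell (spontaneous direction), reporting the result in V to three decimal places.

Ce⁴⁺/Ce³⁺ is the cathode (higher E°), Ca²⁺/Ca the anode: E°cell = +1.63 − (-2.85) = +4.48 V, n = 2.
Overall: 2 Ce⁴⁺(aq) + Ca(s) → 2 Ce³⁺(aq) + Ca²⁺(aq)
Q = [Ce³⁺]^2·[Ca²⁺] / ([Ce⁴⁺]^2); log Q = 1.820.
E = E° − (0.0592/n) log Q = +4.48 − (0.0592/2)(1.820) = +4.426 V.

+4.426 V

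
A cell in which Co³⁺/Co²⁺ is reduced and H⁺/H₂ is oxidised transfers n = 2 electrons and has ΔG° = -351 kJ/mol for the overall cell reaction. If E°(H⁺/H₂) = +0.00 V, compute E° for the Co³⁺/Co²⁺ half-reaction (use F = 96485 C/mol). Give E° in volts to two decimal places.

+1.82 V

E°cell = −ΔG°/(nF) = −(-351×10³)/((2)(96485)) = +1.819 V.
Since Co³⁺/Co²⁺ is the cathode and H⁺/H₂ the anode, E°cell = E°(Co³⁺/Co²⁺) − E°(H⁺/H₂).
So E°(Co³⁺/Co²⁺) = E°cell + E°(H⁺/H₂) = +1.819 + (+0.00) = +1.82 V.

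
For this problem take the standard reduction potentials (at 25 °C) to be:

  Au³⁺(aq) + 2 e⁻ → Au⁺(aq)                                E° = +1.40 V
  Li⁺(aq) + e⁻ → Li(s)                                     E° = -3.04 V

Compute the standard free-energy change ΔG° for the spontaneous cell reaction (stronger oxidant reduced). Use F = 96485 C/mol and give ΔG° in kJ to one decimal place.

-856.8 kJ

Au³⁺/Au⁺ (E° = +1.40 V) is the cathode; Li⁺/Li (E° = -3.04 V) is the anode, so E°cell = +4.44 V.
Balancing electrons gives n = 2 (lcm of 2 and 1).
ΔG° = −nFE° = −(2)(96485)(+4.44) = -856,787 J = -856.8 kJ.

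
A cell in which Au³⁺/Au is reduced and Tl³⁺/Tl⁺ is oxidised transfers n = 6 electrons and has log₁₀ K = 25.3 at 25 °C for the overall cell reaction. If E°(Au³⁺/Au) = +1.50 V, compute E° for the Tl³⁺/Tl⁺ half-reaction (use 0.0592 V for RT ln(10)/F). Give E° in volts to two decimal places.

+1.25 V

E°cell = (0.0592/n)·log K = (0.0592/6)(25.3) = +0.250 V.
Since Au³⁺/Au is the cathode and Tl³⁺/Tl⁺ the anode, E°cell = E°(Au³⁺/Au) − E°(Tl³⁺/Tl⁺).
So E°(Tl³⁺/Tl⁺) = E°(Au³⁺/Au) − E°cell = (+1.50) − (+0.250) = +1.25 V.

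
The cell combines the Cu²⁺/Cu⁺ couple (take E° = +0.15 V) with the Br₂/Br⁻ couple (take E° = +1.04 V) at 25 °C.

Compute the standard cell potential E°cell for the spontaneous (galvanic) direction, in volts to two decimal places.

+0.89 V

The Br₂/Br⁻ couple has the higher reduction potential, so it is the cathode; Cu²⁺/Cu⁺ is oxidised at the anode.
E°cell = E°(cathode) − E°(anode) = (+1.04) − (+0.15) = +0.89 V.
Since E°cell > 0, the reaction is spontaneous under standard conditions.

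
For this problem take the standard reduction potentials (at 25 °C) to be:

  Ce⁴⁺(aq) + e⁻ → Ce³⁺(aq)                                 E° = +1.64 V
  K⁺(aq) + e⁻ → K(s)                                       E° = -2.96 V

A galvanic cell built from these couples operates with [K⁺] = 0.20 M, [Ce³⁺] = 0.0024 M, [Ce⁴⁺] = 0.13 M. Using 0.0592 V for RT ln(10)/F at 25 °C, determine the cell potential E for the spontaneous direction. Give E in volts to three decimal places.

Ce⁴⁺/Ce³⁺ is the cathode (higher E°), K⁺/K the anode: E°cell = +1.64 − (-2.96) = +4.60 V, n = 1.
Overall: Ce⁴⁺(aq) + K(s) → Ce³⁺(aq) + K⁺(aq)
Q = [Ce³⁺]·[K⁺] / ([Ce⁴⁺]); log Q = -2.433.
E = E° − (0.0592/n) log Q = +4.60 − (0.0592/1)(-2.433) = +4.744 V.

+4.744 V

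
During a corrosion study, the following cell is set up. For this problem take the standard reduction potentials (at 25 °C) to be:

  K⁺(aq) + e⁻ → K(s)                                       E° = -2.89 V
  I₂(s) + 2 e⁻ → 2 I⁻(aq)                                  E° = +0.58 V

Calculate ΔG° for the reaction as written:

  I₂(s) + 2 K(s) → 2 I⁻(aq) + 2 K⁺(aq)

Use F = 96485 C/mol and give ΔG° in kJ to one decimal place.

-669.6 kJ

As written, I₂/I⁻ is reduced (cathode) and K⁺/K is oxidised (anode), so E°cell = (+0.58) − (-2.89) = +3.47 V.
Balancing electrons gives n = 2.
ΔG° = −nFE° = −(2)(96485)(+3.47) = -669,606 J = -669.6 kJ.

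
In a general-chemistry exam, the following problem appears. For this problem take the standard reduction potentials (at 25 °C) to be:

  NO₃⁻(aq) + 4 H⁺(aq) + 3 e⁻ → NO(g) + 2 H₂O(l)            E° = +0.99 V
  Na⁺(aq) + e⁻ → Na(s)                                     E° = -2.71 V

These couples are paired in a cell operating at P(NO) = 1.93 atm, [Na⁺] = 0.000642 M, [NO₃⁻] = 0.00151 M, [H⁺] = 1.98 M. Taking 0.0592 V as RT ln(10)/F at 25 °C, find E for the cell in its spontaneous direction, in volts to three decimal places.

+3.851 V

NO₃⁻/NO is the cathode (higher E°), Na⁺/Na the anode: E°cell = +0.99 − (-2.71) = +3.70 V, n = 3.
Overall: NO₃⁻(aq) + 4 H⁺(aq) + 3 Na(s) → NO(g) + 2 H₂O(l) + 3 Na⁺(aq)
Q = P(NO)·[Na⁺]^3 / ([NO₃⁻]·[H⁺]^4); log Q = -7.657.
E = E° − (0.0592/n) log Q = +3.70 − (0.0592/3)(-7.657) = +3.851 V.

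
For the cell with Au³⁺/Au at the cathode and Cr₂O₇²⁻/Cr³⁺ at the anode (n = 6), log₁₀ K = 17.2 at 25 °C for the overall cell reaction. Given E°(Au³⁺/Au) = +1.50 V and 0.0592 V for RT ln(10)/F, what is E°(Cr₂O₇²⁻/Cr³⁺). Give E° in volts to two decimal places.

+1.33 V

E°cell = (0.0592/n)·log K = (0.0592/6)(17.2) = +0.170 V.
Since Au³⁺/Au is the cathode and Cr₂O₇²⁻/Cr³⁺ the anode, E°cell = E°(Au³⁺/Au) − E°(Cr₂O₇²⁻/Cr³⁺).
So E°(Cr₂O₇²⁻/Cr³⁺) = E°(Au³⁺/Au) − E°cell = (+1.50) − (+0.170) = +1.33 V.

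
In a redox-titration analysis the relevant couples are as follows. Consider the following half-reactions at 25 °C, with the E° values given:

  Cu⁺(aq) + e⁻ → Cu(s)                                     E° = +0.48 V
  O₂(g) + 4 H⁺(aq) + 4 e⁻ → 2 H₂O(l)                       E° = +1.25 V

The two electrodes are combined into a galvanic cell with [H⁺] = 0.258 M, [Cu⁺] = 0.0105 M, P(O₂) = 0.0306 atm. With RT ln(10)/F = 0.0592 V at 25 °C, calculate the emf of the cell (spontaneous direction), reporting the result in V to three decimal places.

O₂/H₂O is the cathode (higher E°), Cu⁺/Cu the anode: E°cell = +1.25 − (+0.48) = +0.77 V, n = 4.
Overall: O₂(g) + 4 H⁺(aq) + 4 Cu(s) → 2 H₂O(l) + 4 Cu⁺(aq)
Q = [Cu⁺]^4 / (P(O₂)·[H⁺]^4); log Q = -4.047.
E = E° − (0.0592/n) log Q = +0.77 − (0.0592/4)(-4.047) = +0.830 V.

+0.830 V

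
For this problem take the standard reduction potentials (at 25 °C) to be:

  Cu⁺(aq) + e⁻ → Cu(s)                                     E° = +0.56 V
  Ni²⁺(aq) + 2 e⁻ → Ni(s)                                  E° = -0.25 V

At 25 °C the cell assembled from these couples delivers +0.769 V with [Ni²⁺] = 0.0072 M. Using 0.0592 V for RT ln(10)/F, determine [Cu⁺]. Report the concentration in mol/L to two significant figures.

0.017 M

Cu⁺/Cu is the cathode, Ni²⁺/Ni the anode: E°cell = +0.81 V, n = 2.
Overall reaction: 2 Cu⁺(aq) + Ni(s) → 2 Cu(s) + Ni²⁺(aq); Q = [Ni²⁺]^1/[Cu⁺]^2.
From E = E° − (0.0592/n) log Q: log Q = (E° − E)·n/0.0592 = (+0.81 − (+0.769))·2/0.0592 = 1.3851.
So 2·log[Cu⁺] = 1·log(0.0072) − log Q = -2.1427 − (1.3851) = -3.5278; log[Cu⁺] = -3.5278 / 2 = -1.7639; [Cu⁺] = 10^(-1.7639) ≈ 0.017 M.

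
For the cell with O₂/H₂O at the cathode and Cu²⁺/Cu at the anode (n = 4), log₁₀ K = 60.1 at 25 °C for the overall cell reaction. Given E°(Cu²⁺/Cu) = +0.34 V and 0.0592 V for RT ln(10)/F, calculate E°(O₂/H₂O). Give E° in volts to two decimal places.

E°cell = (0.0592/n)·log K = (0.0592/4)(60.1) = +0.889 V.
Since O₂/H₂O is the cathode and Cu²⁺/Cu the anode, E°cell = E°(O₂/H₂O) − E°(Cu²⁺/Cu).
So E°(O₂/H₂O) = E°cell + E°(Cu²⁺/Cu) = +0.889 + (+0.34) = +1.23 V.

+1.23 V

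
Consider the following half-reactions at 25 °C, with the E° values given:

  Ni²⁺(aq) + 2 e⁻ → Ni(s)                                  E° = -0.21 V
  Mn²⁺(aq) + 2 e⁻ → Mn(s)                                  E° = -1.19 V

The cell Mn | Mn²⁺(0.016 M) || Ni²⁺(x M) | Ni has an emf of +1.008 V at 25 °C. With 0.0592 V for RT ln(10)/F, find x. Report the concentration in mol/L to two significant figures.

Ni²⁺/Ni is the cathode, Mn²⁺/Mn the anode: E°cell = +0.98 V, n = 2.
Overall reaction: Ni²⁺(aq) + Mn(s) → Ni(s) + Mn²⁺(aq); Q = [Mn²⁺]^1/[Ni²⁺]^1.
From E = E° − (0.0592/n) log Q: log Q = (E° − E)·n/0.0592 = (+0.98 − (+1.008))·2/0.0592 = -0.9459.
So 1·log[Ni²⁺] = 1·log(0.016) − log Q = -1.7959 − (-0.9459) = -0.8500; [Ni²⁺] = 10^(-0.8500) ≈ 0.14 M.

0.14 M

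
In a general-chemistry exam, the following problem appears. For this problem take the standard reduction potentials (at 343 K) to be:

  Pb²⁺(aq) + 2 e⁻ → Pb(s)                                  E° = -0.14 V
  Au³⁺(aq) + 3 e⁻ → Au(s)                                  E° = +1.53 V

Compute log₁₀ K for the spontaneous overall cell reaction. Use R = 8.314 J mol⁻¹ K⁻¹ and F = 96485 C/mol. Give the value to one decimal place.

147.2

Cathode: Au³⁺/Au; anode: Pb²⁺/Pb. E°cell = (+1.53) − (-0.14) = +1.67 V, with n = 6.
ΔG° = −nFE° = −RT ln K, so ln K = nFE°/(RT) = (6)(96485)(+1.67) / ((8.314)(343)) = 339.018.
log₁₀ K = 339.018 / ln 10 = 147.2.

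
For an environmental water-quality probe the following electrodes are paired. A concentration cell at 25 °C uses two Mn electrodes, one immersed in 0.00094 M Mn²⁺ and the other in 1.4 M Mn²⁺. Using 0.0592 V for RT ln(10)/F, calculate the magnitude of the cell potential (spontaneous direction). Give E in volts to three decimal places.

+0.094 V

For a concentration cell E°cell = 0. The 1.4 M side is the cathode (reduction is favoured where [Mn²⁺] is higher).
With n = 2, E = −(0.0592/2) log([Mn²⁺]ₐₙ/[Mn²⁺]꜀ₐₜ) = −(0.0592/2) log(0.00094/1.4) = −(0.0592/2)(-3.173) = +0.094 V.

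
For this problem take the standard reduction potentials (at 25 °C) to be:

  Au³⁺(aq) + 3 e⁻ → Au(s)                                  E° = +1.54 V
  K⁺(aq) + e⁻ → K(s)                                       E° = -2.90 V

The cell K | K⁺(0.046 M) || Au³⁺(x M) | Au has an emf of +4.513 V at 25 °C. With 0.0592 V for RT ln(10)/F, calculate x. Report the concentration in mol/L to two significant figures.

0.49 M

Au³⁺/Au is the cathode, K⁺/K the anode: E°cell = +4.44 V, n = 3.
Overall reaction: Au³⁺(aq) + 3 K(s) → Au(s) + 3 K⁺(aq); Q = [K⁺]^3/[Au³⁺]^1.
From E = E° − (0.0592/n) log Q: log Q = (E° − E)·n/0.0592 = (+4.44 − (+4.513))·3/0.0592 = -3.6993.
So 1·log[Au³⁺] = 3·log(0.046) − log Q = -4.0117 − (-3.6993) = -0.3124; [Au³⁺] = 10^(-0.3124) ≈ 0.49 M.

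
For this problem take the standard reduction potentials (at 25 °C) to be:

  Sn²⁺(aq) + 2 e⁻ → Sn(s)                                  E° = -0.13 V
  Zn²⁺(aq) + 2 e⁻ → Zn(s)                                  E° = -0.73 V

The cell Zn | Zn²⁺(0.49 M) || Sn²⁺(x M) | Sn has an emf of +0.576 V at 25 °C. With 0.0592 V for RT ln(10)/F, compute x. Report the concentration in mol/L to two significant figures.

0.076 M

Sn²⁺/Sn is the cathode, Zn²⁺/Zn the anode: E°cell = +0.60 V, n = 2.
Overall reaction: Sn²⁺(aq) + Zn(s) → Sn(s) + Zn²⁺(aq); Q = [Zn²⁺]^1/[Sn²⁺]^1.
From E = E° − (0.0592/n) log Q: log Q = (E° − E)·n/0.0592 = (+0.60 − (+0.576))·2/0.0592 = 0.8108.
So 1·log[Sn²⁺] = 1·log(0.49) − log Q = -0.3098 − (0.8108) = -1.1206; [Sn²⁺] = 10^(-1.1206) ≈ 0.076 M.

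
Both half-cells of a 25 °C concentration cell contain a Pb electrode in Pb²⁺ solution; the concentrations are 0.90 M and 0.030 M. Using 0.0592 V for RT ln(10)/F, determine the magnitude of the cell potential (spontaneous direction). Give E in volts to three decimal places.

For a concentration cell E°cell = 0. The 0.90 M side is the cathode (reduction is favoured where [Pb²⁺] is higher).
With n = 2, E = −(0.0592/2) log([Pb²⁺]ₐₙ/[Pb²⁺]꜀ₐₜ) = −(0.0592/2) log(0.03/0.9) = −(0.0592/2)(-1.477) = +0.044 V.

+0.044 V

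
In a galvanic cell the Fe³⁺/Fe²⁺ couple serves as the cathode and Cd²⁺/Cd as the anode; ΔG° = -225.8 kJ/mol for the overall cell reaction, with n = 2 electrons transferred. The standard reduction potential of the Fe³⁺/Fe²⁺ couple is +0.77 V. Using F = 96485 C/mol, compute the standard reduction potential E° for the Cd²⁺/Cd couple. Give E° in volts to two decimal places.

-0.40 V

E°cell = −ΔG°/(nF) = −(-225.8×10³)/((2)(96485)) = +1.170 V.
Since Fe³⁺/Fe²⁺ is the cathode and Cd²⁺/Cd the anode, E°cell = E°(Fe³⁺/Fe²⁺) − E°(Cd²⁺/Cd).
So E°(Cd²⁺/Cd) = E°(Fe³⁺/Fe²⁺) − E°cell = (+0.77) − (+1.170) = -0.40 V.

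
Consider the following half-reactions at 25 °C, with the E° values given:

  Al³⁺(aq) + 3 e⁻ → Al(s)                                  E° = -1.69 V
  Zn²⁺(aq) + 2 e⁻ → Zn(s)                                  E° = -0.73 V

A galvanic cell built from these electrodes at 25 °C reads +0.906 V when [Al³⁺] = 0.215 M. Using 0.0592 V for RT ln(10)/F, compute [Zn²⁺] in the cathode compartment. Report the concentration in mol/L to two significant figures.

Zn²⁺/Zn is the cathode, Al³⁺/Al the anode: E°cell = +0.96 V, n = 6.
Overall reaction: 3 Zn²⁺(aq) + 2 Al(s) → 3 Zn(s) + 2 Al³⁺(aq); Q = [Al³⁺]^2/[Zn²⁺]^3.
From E = E° − (0.0592/n) log Q: log Q = (E° − E)·n/0.0592 = (+0.96 − (+0.906))·6/0.0592 = 5.4730.
So 3·log[Zn²⁺] = 2·log(0.215) − log Q = -1.3351 − (5.4730) = -6.8081; log[Zn²⁺] = -6.8081 / 3 = -2.2694; [Zn²⁺] = 10^(-2.2694) ≈ 0.0054 M.

0.0054 M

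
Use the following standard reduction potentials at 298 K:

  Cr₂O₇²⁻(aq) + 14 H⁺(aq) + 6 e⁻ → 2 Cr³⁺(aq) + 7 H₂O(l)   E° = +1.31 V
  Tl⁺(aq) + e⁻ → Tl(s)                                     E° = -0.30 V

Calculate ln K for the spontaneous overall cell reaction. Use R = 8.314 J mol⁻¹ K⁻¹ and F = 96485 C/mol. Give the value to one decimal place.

Cathode: Cr₂O₇²⁻/Cr³⁺; anode: Tl⁺/Tl. E°cell = (+1.31) − (-0.30) = +1.61 V, with n = 6.
ΔG° = −nFE° = −RT ln K, so ln K = nFE°/(RT) = (6)(96485)(+1.61) / ((8.314)(298)) = 376.193.

376.2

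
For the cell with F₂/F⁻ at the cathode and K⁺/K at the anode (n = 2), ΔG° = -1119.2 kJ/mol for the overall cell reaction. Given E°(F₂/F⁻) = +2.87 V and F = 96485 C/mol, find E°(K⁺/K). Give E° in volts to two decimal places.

-2.93 V

E°cell = −ΔG°/(nF) = −(-1119.2×10³)/((2)(96485)) = +5.800 V.
Since F₂/F⁻ is the cathode and K⁺/K the anode, E°cell = E°(F₂/F⁻) − E°(K⁺/K).
So E°(K⁺/K) = E°(F₂/F⁻) − E°cell = (+2.87) − (+5.800) = -2.93 V.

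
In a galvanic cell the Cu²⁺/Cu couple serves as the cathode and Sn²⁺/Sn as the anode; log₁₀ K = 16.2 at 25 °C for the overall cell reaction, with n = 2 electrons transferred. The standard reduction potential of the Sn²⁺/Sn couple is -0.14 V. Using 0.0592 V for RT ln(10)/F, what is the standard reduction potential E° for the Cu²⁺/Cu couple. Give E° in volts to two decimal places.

E°cell = (0.0592/n)·log K = (0.0592/2)(16.2) = +0.480 V.
Since Cu²⁺/Cu is the cathode and Sn²⁺/Sn the anode, E°cell = E°(Cu²⁺/Cu) − E°(Sn²⁺/Sn).
So E°(Cu²⁺/Cu) = E°cell + E°(Sn²⁺/Sn) = +0.480 + (-0.14) = +0.34 V.

+0.34 V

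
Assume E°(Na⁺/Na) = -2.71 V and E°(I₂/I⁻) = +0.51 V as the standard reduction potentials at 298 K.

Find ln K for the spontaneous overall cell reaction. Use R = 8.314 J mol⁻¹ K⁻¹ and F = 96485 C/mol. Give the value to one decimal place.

250.8

Cathode: I₂/I⁻; anode: Na⁺/Na. E°cell = (+0.51) − (-2.71) = +3.22 V, with n = 2.
ΔG° = −nFE° = −RT ln K, so ln K = nFE°/(RT) = (2)(96485)(+3.22) / ((8.314)(298)) = 250.795.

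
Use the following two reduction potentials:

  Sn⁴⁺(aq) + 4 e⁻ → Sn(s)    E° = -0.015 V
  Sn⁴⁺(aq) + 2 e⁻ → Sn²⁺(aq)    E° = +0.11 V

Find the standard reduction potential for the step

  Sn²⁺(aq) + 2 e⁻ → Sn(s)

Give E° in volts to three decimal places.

Sequential free energies add, so n₃E°₃ = n₁E°₁ + n₂E°₂.
With n₃ = 4, and the known step contributing 2×(+0.11) V, the unknown satisfies 2·E° = 4×(-0.015) − 2×(+0.11) = -0.280.
E° = -0.280 / 2 = -0.140 V.

-0.140 V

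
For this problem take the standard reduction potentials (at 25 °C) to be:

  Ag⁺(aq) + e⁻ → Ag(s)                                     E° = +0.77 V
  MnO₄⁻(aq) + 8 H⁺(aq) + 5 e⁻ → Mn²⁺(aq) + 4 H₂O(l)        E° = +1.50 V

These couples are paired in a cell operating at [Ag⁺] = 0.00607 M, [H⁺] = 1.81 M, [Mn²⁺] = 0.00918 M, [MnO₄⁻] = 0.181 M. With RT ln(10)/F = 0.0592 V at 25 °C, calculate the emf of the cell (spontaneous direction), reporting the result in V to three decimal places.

MnO₄⁻/Mn²⁺ is the cathode (higher E°), Ag⁺/Ag the anode: E°cell = +1.50 − (+0.77) = +0.73 V, n = 5.
Overall: MnO₄⁻(aq) + 8 H⁺(aq) + 5 Ag(s) → Mn²⁺(aq) + 4 H₂O(l) + 5 Ag⁺(aq)
Q = [Mn²⁺]·[Ag⁺]^5 / ([MnO₄⁻]·[H⁺]^8); log Q = -14.440.
E = E° − (0.0592/n) log Q = +0.73 − (0.0592/5)(-14.440) = +0.901 V.

+0.901 V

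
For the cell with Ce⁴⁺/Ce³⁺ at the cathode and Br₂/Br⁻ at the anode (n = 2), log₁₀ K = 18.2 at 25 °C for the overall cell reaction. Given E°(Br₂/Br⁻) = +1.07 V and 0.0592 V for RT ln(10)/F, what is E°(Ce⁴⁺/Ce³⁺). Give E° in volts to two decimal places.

+1.61 V

E°cell = (0.0592/n)·log K = (0.0592/2)(18.2) = +0.539 V.
Since Ce⁴⁺/Ce³⁺ is the cathode and Br₂/Br⁻ the anode, E°cell = E°(Ce⁴⁺/Ce³⁺) − E°(Br₂/Br⁻).
So E°(Ce⁴⁺/Ce³⁺) = E°cell + E°(Br₂/Br⁻) = +0.539 + (+1.07) = +1.61 V.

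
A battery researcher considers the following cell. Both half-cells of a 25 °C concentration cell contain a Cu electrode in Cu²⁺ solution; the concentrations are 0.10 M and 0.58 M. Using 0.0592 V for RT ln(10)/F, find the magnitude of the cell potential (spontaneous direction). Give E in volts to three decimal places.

+0.023 V

For a concentration cell E°cell = 0. The 0.58 M side is the cathode (reduction is favoured where [Cu²⁺] is higher).
With n = 2, E = −(0.0592/2) log([Cu²⁺]ₐₙ/[Cu²⁺]꜀ₐₜ) = −(0.0592/2) log(0.1/0.58) = −(0.0592/2)(-0.763) = +0.023 V.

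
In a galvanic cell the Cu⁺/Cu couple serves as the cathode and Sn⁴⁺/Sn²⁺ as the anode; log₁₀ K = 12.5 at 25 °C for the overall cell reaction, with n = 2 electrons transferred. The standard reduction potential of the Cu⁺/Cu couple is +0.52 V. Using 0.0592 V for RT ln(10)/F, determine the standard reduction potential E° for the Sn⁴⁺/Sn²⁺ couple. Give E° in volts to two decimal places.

E°cell = (0.0592/n)·log K = (0.0592/2)(12.5) = +0.370 V.
Since Cu⁺/Cu is the cathode and Sn⁴⁺/Sn²⁺ the anode, E°cell = E°(Cu⁺/Cu) − E°(Sn⁴⁺/Sn²⁺).
So E°(Sn⁴⁺/Sn²⁺) = E°(Cu⁺/Cu) − E°cell = (+0.52) − (+0.370) = +0.15 V.

+0.15 V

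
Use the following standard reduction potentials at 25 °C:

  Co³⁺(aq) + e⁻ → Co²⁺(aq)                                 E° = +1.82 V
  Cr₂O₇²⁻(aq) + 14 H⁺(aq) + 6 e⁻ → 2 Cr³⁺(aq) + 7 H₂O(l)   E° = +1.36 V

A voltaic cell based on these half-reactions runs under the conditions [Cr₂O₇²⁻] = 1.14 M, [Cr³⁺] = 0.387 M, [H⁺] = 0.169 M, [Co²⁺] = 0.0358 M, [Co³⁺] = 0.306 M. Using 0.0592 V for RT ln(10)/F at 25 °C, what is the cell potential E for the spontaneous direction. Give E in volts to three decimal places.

+0.613 V

Co³⁺/Co²⁺ is the cathode (higher E°), Cr₂O₇²⁻/Cr³⁺ the anode: E°cell = +1.82 − (+1.36) = +0.46 V, n = 6.
Overall: 6 Co³⁺(aq) + 2 Cr³⁺(aq) + 7 H₂O(l) → 6 Co²⁺(aq) + Cr₂O₇²⁻(aq) + 14 H⁺(aq)
Q = [Co²⁺]^6·[Cr₂O₇²⁻]·[H⁺]^14 / ([Co³⁺]^6·[Cr³⁺]^2); log Q = -15.519.
E = E° − (0.0592/n) log Q = +0.46 − (0.0592/6)(-15.519) = +0.613 V.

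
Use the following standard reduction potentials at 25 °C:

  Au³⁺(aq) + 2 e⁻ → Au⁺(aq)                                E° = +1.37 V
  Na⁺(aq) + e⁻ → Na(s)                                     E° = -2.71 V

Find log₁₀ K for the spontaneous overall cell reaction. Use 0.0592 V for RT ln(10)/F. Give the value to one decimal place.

137.8

Cathode: Au³⁺/Au⁺; anode: Na⁺/Na. E°cell = +4.08 V, n = 2.
log K = nE°cell / 0.0592 = (2)(+4.08) / 0.0592 = 137.8.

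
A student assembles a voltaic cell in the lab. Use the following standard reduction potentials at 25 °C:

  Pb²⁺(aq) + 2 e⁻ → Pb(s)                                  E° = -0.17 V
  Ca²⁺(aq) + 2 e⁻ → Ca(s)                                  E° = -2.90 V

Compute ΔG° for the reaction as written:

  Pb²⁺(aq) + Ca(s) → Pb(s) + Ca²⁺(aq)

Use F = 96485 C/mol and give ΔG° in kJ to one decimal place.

As written, Pb²⁺/Pb is reduced (cathode) and Ca²⁺/Ca is oxidised (anode), so E°cell = (-0.17) − (-2.90) = +2.73 V.
Balancing electrons gives n = 2.
ΔG° = −nFE° = −(2)(96485)(+2.73) = -526,808 J = -526.8 kJ.

-526.8 kJ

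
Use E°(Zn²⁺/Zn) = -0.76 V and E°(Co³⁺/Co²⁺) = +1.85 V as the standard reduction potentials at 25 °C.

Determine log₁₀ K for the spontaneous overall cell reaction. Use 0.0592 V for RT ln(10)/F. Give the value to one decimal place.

Cathode: Co³⁺/Co²⁺; anode: Zn²⁺/Zn. E°cell = +2.61 V, n = 2.
log K = nE°cell / 0.0592 = (2)(+2.61) / 0.0592 = 88.2.

88.2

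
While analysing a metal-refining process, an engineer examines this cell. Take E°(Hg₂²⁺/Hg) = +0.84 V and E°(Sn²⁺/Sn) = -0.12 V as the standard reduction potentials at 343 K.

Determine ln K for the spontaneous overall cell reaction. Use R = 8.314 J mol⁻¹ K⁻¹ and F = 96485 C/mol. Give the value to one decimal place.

Cathode: Hg₂²⁺/Hg; anode: Sn²⁺/Sn. E°cell = (+0.84) − (-0.12) = +0.96 V, with n = 2.
ΔG° = −nFE° = −RT ln K, so ln K = nFE°/(RT) = (2)(96485)(+0.96) / ((8.314)(343)) = 64.962.

65.0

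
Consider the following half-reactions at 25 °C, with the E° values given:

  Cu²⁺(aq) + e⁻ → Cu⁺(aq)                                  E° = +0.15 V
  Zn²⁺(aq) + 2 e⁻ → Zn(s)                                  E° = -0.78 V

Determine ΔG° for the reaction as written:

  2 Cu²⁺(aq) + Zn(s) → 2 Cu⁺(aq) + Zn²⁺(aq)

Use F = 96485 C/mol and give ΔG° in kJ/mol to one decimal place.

-179.5 kJ/mol

As written, Cu²⁺/Cu⁺ is reduced (cathode) and Zn²⁺/Zn is oxidised (anode), so E°cell = (+0.15) − (-0.78) = +0.93 V.
Balancing electrons gives n = 2.
ΔG° = −nFE° = −(2)(96485)(+0.93) = -179,462 J = -179.5 kJ/mol.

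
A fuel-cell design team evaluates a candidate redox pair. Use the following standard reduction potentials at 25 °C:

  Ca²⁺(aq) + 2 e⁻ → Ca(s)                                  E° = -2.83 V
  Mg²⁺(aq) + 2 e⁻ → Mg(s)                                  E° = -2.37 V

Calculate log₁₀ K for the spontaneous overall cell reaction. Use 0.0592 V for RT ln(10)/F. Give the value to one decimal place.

15.5

Cathode: Mg²⁺/Mg; anode: Ca²⁺/Ca. E°cell = +0.46 V, n = 2.
log K = nE°cell / 0.0592 = (2)(+0.46) / 0.0592 = 15.5.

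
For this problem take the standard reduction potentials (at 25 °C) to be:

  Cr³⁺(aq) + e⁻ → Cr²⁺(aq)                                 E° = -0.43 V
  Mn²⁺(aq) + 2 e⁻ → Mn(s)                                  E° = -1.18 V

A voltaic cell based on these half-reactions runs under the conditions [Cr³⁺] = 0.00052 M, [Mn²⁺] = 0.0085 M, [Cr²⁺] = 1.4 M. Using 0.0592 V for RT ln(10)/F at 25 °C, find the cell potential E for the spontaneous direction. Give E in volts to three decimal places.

Cr³⁺/Cr²⁺ is the cathode (higher E°), Mn²⁺/Mn the anode: E°cell = -0.43 − (-1.18) = +0.75 V, n = 2.
Overall: 2 Cr³⁺(aq) + Mn(s) → 2 Cr²⁺(aq) + Mn²⁺(aq)
Q = [Cr²⁺]^2·[Mn²⁺] / ([Cr³⁺]^2); log Q = 4.790.
E = E° − (0.0592/n) log Q = +0.75 − (0.0592/2)(4.790) = +0.608 V.

+0.608 V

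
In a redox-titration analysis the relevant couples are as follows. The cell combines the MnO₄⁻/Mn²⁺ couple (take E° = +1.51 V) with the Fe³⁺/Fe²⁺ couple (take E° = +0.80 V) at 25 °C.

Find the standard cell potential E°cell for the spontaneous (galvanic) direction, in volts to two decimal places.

+0.71 V

The MnO₄⁻/Mn²⁺ couple has the higher reduction potential, so it is the cathode; Fe³⁺/Fe²⁺ is oxidised at the anode.
E°cell = E°(cathode) − E°(anode) = (+1.51) − (+0.80) = +0.71 V.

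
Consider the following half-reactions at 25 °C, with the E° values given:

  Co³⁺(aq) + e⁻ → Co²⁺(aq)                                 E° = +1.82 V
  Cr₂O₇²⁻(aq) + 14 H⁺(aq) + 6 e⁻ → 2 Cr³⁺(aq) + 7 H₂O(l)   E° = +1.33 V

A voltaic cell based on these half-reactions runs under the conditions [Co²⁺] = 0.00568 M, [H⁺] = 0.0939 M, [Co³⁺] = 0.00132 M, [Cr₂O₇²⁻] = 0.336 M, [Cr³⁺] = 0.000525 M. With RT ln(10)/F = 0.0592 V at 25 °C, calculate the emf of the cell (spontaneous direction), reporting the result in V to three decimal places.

+0.534 V

Co³⁺/Co²⁺ is the cathode (higher E°), Cr₂O₇²⁻/Cr³⁺ the anode: E°cell = +1.82 − (+1.33) = +0.49 V, n = 6.
Overall: 6 Co³⁺(aq) + 2 Cr³⁺(aq) + 7 H₂O(l) → 6 Co²⁺(aq) + Cr₂O₇²⁻(aq) + 14 H⁺(aq)
Q = [Co²⁺]^6·[Cr₂O₇²⁻]·[H⁺]^14 / ([Co³⁺]^6·[Cr³⁺]^2); log Q = -4.494.
E = E° − (0.0592/n) log Q = +0.49 − (0.0592/6)(-4.494) = +0.534 V.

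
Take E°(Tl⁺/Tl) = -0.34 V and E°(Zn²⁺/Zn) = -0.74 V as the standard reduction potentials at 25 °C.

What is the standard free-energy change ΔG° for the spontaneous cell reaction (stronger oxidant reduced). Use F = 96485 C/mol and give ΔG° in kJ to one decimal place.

Tl⁺/Tl (E° = -0.34 V) is the cathode; Zn²⁺/Zn (E° = -0.74 V) is the anode, so E°cell = +0.40 V.
Balancing electrons gives n = 2 (lcm of 1 and 2).
ΔG° = −nFE° = −(2)(96485)(+0.40) = -77,188 J = -77.2 kJ.

-77.2 kJ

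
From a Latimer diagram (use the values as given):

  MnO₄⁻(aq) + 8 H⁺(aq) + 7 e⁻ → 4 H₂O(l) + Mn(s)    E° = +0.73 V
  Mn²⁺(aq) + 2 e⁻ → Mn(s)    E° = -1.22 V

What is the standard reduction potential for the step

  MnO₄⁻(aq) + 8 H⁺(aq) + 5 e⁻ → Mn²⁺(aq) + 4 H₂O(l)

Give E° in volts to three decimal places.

+1.510 V

Sequential free energies add, so n₃E°₃ = n₁E°₁ + n₂E°₂.
With n₃ = 7, and the known step contributing 2×(-1.22) V, the unknown satisfies 5·E° = 7×(+0.73) − 2×(-1.22) = +7.550.
E° = +7.550 / 5 = +1.510 V.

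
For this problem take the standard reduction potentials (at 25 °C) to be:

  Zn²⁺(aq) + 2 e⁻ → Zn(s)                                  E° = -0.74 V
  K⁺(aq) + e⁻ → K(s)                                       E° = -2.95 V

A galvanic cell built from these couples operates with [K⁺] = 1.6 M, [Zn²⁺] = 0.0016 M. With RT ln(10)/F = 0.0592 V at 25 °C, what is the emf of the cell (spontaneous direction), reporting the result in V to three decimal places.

+2.115 V

Zn²⁺/Zn is the cathode (higher E°), K⁺/K the anode: E°cell = -0.74 − (-2.95) = +2.21 V, n = 2.
Overall: Zn²⁺(aq) + 2 K(s) → Zn(s) + 2 K⁺(aq)
Q = [K⁺]^2 / ([Zn²⁺]); log Q = 3.204.
E = E° − (0.0592/n) log Q = +2.21 − (0.0592/2)(3.204) = +2.115 V.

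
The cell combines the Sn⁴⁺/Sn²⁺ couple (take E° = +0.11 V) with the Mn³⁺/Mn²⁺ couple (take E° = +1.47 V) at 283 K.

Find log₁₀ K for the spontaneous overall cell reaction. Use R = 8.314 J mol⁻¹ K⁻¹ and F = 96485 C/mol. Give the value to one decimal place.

Cathode: Mn³⁺/Mn²⁺; anode: Sn⁴⁺/Sn²⁺. E°cell = (+1.47) − (+0.11) = +1.36 V, with n = 2.
ΔG° = −nFE° = −RT ln K, so ln K = nFE°/(RT) = (2)(96485)(+1.36) / ((8.314)(283)) = 111.540.
log₁₀ K = 111.540 / ln 10 = 48.4.

48.4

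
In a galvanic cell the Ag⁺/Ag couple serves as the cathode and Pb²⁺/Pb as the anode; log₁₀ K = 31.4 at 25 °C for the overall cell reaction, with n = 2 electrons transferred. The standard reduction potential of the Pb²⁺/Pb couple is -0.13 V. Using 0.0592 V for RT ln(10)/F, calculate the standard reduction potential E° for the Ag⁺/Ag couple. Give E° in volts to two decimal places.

E°cell = (0.0592/n)·log K = (0.0592/2)(31.4) = +0.929 V.
Since Ag⁺/Ag is the cathode and Pb²⁺/Pb the anode, E°cell = E°(Ag⁺/Ag) − E°(Pb²⁺/Pb).
So E°(Ag⁺/Ag) = E°cell + E°(Pb²⁺/Pb) = +0.929 + (-0.13) = +0.80 V.

+0.80 V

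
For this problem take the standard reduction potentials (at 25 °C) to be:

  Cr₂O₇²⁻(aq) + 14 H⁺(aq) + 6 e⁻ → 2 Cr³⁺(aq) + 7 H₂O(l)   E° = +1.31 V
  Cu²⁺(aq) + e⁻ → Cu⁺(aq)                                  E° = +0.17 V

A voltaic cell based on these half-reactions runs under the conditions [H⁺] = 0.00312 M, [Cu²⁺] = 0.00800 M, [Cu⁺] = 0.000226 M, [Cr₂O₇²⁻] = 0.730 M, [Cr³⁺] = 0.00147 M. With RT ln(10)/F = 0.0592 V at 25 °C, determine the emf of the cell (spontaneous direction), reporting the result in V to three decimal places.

+0.757 V

Cr₂O₇²⁻/Cr³⁺ is the cathode (higher E°), Cu²⁺/Cu⁺ the anode: E°cell = +1.31 − (+0.17) = +1.14 V, n = 6.
Overall: Cr₂O₇²⁻(aq) + 14 H⁺(aq) + 6 Cu⁺(aq) → 2 Cr³⁺(aq) + 7 H₂O(l) + 6 Cu²⁺(aq)
Q = [Cr³⁺]^2·[Cu²⁺]^6 / ([Cr₂O₇²⁻]·[H⁺]^14·[Cu⁺]^6); log Q = 38.847.
E = E° − (0.0592/n) log Q = +1.14 − (0.0592/6)(38.847) = +0.757 V.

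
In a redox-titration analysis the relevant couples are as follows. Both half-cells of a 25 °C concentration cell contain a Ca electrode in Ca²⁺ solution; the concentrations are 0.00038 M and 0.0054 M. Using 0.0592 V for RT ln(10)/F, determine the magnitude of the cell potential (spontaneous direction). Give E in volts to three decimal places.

+0.034 V

For a concentration cell E°cell = 0. The 0.0054 M side is the cathode (reduction is favoured where [Ca²⁺] is higher).
With n = 2, E = −(0.0592/2) log([Ca²⁺]ₐₙ/[Ca²⁺]꜀ₐₜ) = −(0.0592/2) log(0.00038/0.0054) = −(0.0592/2)(-1.153) = +0.034 V.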